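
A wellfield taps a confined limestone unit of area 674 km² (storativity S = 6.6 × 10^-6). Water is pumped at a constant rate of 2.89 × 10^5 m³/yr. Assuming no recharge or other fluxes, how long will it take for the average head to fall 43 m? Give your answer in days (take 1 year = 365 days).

t ≈ 242 days

A = 674 km² = 6.74 × 10^8 m²
ΔV = S × A × Δh = 6.6 × 10^-6 × 6.74 × 10^8 × 43 = 1.913 × 10^5 m³
Q = 2.89 × 10^5 m³/yr = 791.8 m³/d
t = ΔV / Q = 1.913 × 10^5 m³ / 791.8 m³/d = 241.6 d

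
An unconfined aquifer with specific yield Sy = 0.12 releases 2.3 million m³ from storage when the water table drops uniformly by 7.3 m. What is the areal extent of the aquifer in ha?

ΔV = 2.3 million m³ = 2.3 × 10^6 m³
A = ΔV / (Sy × Δh) = 2.3 × 10^6 / (0.12 × 7.3) = 2.626 × 10^6 m²
A = 2.626 × 10^6 m² = 262.6 ha

A ≈ 263 ha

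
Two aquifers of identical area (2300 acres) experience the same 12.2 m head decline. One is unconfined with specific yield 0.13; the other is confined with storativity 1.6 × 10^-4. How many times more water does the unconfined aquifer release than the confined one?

ΔV_u / ΔV_c ≈ 812

A = 2300 acres = 9.308 × 10^6 m²
Unconfined: ΔV_u = Sy × A × Δh = 0.13 × 9.308 × 10^6 × 12.2 = 1.476 × 10^7 m³
Confined: ΔV_c = S × A × Δh = 1.6 × 10^-4 × 9.308 × 10^6 × 12.2 = 18170 m³
Ratio = ΔV_u / ΔV_c = Sy / S = 0.13 / 1.6 × 10^-4 = 812.5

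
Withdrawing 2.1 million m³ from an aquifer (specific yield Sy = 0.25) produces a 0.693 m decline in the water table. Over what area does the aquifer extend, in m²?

ΔV = 2.1 million m³ = 2.1 × 10^6 m³
A = ΔV / (Sy × Δh) = 2.1 × 10^6 / (0.25 × 0.693) = 1.212 × 10^7 m²

A ≈ 1.21 × 10^7 m²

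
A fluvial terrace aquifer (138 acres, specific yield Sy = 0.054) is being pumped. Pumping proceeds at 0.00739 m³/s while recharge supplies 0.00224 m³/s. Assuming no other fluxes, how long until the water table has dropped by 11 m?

t ≈ 746 days

A = 138 acres = 5.585 × 10^5 m²
ΔV = Sy × A × Δh = 0.054 × 5.585 × 10^5 × 11 = 3.317 × 10^5 m³
Net withdrawal = 0.00739 − 0.00224 = 0.00515 m³/s = 445 m³/d
t = ΔV / Q = 3.317 × 10^5 m³ / 445 m³/d = 745.5 d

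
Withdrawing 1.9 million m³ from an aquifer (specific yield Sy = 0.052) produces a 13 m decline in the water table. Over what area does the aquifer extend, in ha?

ΔV = 1.9 million m³ = 1.9 × 10^6 m³
A = ΔV / (Sy × Δh) = 1.9 × 10^6 / (0.052 × 13) = 2.811 × 10^6 m²
A = 2.811 × 10^6 m² = 281.1 ha

A ≈ 281 ha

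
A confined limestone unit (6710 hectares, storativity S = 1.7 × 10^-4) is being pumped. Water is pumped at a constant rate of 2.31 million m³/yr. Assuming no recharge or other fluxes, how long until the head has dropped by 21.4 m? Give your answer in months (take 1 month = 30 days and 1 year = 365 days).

t ≈ 1.29 months

A = 6710 hectares = 6.71 × 10^7 m²
ΔV = S × A × Δh = 1.7 × 10^-4 × 6.71 × 10^7 × 21.4 = 2.441 × 10^5 m³
Q = 2.31 million m³/yr = 6329 m³/d
t = ΔV / Q = 2.441 × 10^5 m³ / 6329 m³/d = 38.57 d
t = 38.57 d ≈ 1.286 months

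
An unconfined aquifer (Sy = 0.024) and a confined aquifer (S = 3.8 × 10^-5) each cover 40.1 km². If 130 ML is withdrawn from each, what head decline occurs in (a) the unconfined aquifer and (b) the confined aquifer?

Δh_u ≈ 0.135 m; Δh_c ≈ 85.3 m

A = 40.1 km² = 4.01 × 10^7 m²
ΔV = 130 ML = 1.3 × 10^5 m³
Unconfined: Δh_u = ΔV/(Sy·A) = 1.3 × 10^5/(0.024 × 4.01 × 10^7) = 0.1351 m
Confined: Δh_c = ΔV/(S·A) = 1.3 × 10^5/(3.8 × 10^-5 × 4.01 × 10^7) = 85.31 m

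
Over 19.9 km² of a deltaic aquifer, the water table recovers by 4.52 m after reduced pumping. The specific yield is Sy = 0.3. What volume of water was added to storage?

ΔV ≈ 2.7 × 10^7 m³

A = 19.9 km² = 1.99 × 10^7 m²
ΔV = Sy × A × Δh = 0.3 × 1.99 × 10^7 m² × 4.52 m = 2.698 × 10^7 m³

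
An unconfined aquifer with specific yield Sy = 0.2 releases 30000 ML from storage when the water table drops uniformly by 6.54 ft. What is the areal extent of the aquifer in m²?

Δh = 6.54 ft = 1.993 m
ΔV = 30000 ML = 3 × 10^7 m³
A = ΔV / (Sy × Δh) = 3 × 10^7 / (0.2 × 1.993) = 7.525 × 10^7 m²

A ≈ 7.52 × 10^7 m²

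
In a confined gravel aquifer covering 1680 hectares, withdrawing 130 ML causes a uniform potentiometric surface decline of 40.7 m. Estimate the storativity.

S ≈ 1.9 × 10^-4

A = 1680 hectares = 1.68 × 10^7 m²
ΔV = 130 ML = 1.3 × 10^5 m³
S = ΔV / (A × Δh) = 1.3 × 10^5 m³ / (1.68 × 10^7 m² × 40.7 m) = 1.901 × 10^-4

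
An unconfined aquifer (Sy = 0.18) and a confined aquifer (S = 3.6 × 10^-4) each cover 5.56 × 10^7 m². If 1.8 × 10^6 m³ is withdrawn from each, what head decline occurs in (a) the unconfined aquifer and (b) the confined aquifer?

Δh_u ≈ 0.18 m; Δh_c ≈ 89.9 m

Unconfined: Δh_u = ΔV/(Sy·A) = 1.8 × 10^6/(0.18 × 5.56 × 10^7) = 0.1799 m
Confined: Δh_c = ΔV/(S·A) = 1.8 × 10^6/(3.6 × 10^-4 × 5.56 × 10^7) = 89.93 m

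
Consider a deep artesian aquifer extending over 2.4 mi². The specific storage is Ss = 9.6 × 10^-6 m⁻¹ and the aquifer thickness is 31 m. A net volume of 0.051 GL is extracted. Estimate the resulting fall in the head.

S = Ss × b = 9.6 × 10^-6 m⁻¹ × 31 m = 2.976 × 10^-4
A = 2.4 mi² = 6.216 × 10^6 m²
ΔV = 0.051 GL = 51000 m³
Δh = ΔV / (S × A) = 51000 m³ / (2.976 × 10^-4 × 6.216 × 10^6 m²) = 27.57 m

Δh ≈ 27.6 m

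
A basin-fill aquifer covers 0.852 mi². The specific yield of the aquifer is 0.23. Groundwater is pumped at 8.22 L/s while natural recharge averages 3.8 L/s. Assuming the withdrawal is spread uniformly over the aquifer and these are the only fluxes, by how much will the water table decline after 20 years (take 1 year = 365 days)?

A = 0.852 mi² = 2.207 × 10^6 m²
Net abstraction = 8.22 − 3.8 = 4.42 L/s
Q_net = 4.42 L/s = 381.9 m³/d
t = 20 years = 7300 d
ΔV = Q × t = 381.9 m³/d × 7300 d = 2.788 × 10^6 m³
Δh = ΔV / (Sy × A) = 2.788 × 10^6 / (0.23 × 2.207 × 10^6) = 5.493 m

Δh ≈ 5.49 m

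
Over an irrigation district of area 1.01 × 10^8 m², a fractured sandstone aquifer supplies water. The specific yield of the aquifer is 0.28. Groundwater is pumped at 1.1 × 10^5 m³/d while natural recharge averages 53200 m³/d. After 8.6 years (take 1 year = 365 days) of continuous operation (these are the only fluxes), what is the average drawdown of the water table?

Net abstraction = 1.1 × 10^5 − 53200 = 56800 m³/d
t = 8.6 years = 3139 d
ΔV = Q × t = 56800 m³/d × 3139 d = 1.783 × 10^8 m³
Δh = ΔV / (Sy × A) = 1.783 × 10^8 / (0.28 × 1.01 × 10^8) = 6.305 m

Δh ≈ 6.3 m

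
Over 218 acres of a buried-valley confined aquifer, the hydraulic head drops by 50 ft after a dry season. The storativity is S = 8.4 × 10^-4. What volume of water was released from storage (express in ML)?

ΔV ≈ 11.3 ML

A = 218 acres = 8.822 × 10^5 m²
Δh = 50 ft = 15.24 m
ΔV = S × A × Δh = 8.4 × 10^-4 × 8.822 × 10^5 m² × 15.24 m = 11290 m³
ΔV = 11290 m³ = 11.29 ML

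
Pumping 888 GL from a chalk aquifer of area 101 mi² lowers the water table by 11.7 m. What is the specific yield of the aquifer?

Sy ≈ 0.29

A = 101 mi² = 2.616 × 10^8 m²
ΔV = 888 GL = 8.88 × 10^8 m³
Sy = ΔV / (A × Δh) = 8.88 × 10^8 m³ / (2.616 × 10^8 m² × 11.7 m) = 0.2901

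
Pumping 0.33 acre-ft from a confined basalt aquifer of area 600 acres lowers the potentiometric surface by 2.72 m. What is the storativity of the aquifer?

A = 600 acres = 2.428 × 10^6 m²
ΔV = 0.33 acre-ft = 407 m³
S = ΔV / (A × Δh) = 407 m³ / (2.428 × 10^6 m² × 2.72 m) = 6.163 × 10^-5

S ≈ 6.2 × 10^-5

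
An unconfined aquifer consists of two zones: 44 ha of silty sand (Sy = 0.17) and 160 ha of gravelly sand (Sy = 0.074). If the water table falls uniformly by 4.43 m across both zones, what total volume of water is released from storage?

ΔV ≈ 8.56 × 10^5 m³

A₁ = 44 ha = 4.4 × 10^5 m²; A₂ = 160 ha = 1.6 × 10^6 m²
ΔV₁ = 0.17 × 4.4 × 10^5 × 4.43 = 3.314 × 10^5 m³
ΔV₂ = 0.074 × 1.6 × 10^6 × 4.43 = 5.245 × 10^5 m³
ΔV = ΔV₁ + ΔV₂ = 8.559 × 10^5 m³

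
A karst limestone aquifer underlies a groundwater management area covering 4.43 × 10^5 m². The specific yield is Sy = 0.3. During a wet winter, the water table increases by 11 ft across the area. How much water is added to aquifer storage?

Δh = 11 ft = 3.353 m
ΔV = Sy × A × Δh = 0.3 × 4.43 × 10^5 m² × 3.353 m = 4.456 × 10^5 m³

ΔV ≈ 4.46 × 10^5 m³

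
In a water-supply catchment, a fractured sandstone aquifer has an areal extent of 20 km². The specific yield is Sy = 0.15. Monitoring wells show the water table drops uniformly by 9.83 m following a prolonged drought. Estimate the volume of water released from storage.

ΔV ≈ 2.95 × 10^7 m³

A = 20 km² = 2 × 10^7 m²
ΔV = Sy × A × Δh = 0.15 × 2 × 10^7 m² × 9.83 m = 2.949 × 10^7 m³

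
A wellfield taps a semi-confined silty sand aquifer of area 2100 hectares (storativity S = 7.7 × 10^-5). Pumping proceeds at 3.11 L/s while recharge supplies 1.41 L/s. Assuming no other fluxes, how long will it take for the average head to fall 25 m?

t ≈ 275 days

A = 2100 hectares = 2.1 × 10^7 m²
ΔV = S × A × Δh = 7.7 × 10^-5 × 2.1 × 10^7 × 25 = 40420 m³
Net withdrawal = 3.11 − 1.41 = 1.7 L/s = 146.9 m³/d
t = ΔV / Q = 40420 m³ / 146.9 m³/d = 275.2 d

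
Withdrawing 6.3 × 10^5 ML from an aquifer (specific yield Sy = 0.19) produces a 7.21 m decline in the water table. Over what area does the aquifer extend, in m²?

ΔV = 6.3 × 10^5 ML = 6.3 × 10^8 m³
A = ΔV / (Sy × Δh) = 6.3 × 10^8 / (0.19 × 7.21) = 4.599 × 10^8 m²

A ≈ 4.6 × 10^8 m²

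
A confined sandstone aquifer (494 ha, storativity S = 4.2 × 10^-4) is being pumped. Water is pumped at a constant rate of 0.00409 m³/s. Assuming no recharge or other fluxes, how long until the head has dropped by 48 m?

t ≈ 282 days

A = 494 ha = 4.94 × 10^6 m²
ΔV = S × A × Δh = 4.2 × 10^-4 × 4.94 × 10^6 × 48 = 99590 m³
Q = 0.00409 m³/s = 353.4 m³/d
t = ΔV / Q = 99590 m³ / 353.4 m³/d = 281.8 d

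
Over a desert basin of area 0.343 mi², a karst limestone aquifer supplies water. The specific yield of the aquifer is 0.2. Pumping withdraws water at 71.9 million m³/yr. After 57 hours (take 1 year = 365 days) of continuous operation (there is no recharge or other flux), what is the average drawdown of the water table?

A = 0.343 mi² = 8.884 × 10^5 m²
Q = 71.9 million m³/yr = 1.97 × 10^5 m³/d
t = 57 hours = 2.375 d
ΔV = Q × t = 1.97 × 10^5 m³/d × 2.375 d = 4.678 × 10^5 m³
Δh = ΔV / (Sy × A) = 4.678 × 10^5 / (0.2 × 8.884 × 10^5) = 2.633 m

Δh ≈ 2.63 m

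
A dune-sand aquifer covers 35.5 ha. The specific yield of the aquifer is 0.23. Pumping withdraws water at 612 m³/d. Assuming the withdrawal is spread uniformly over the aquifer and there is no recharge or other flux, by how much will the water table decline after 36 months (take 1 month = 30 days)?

A = 35.5 ha = 3.55 × 10^5 m²
t = 36 months = 1080 d
ΔV = Q × t = 612 m³/d × 1080 d = 6.61 × 10^5 m³
Δh = ΔV / (Sy × A) = 6.61 × 10^5 / (0.23 × 3.55 × 10^5) = 8.095 m

Δh ≈ 8.1 m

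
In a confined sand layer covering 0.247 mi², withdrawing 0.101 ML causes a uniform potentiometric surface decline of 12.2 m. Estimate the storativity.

S ≈ 1.3 × 10^-5

A = 0.247 mi² = 6.397 × 10^5 m²
ΔV = 0.101 ML = 101 m³
S = ΔV / (A × Δh) = 101 m³ / (6.397 × 10^5 m² × 12.2 m) = 1.294 × 10^-5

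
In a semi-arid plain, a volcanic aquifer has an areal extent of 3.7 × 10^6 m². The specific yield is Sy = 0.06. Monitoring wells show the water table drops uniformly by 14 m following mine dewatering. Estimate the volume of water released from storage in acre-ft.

ΔV = Sy × A × Δh = 0.06 × 3.7 × 10^6 m² × 14 m = 3.108 × 10^6 m³
ΔV = 3.108 × 10^6 m³ = 2520 acre-ft

ΔV ≈ 2520 acre-ft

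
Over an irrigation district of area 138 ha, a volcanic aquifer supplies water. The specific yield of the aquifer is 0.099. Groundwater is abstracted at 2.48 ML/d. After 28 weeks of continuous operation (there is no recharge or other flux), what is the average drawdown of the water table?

A = 138 ha = 1.38 × 10^6 m²
Q = 2.48 ML/d = 2480 m³/d
t = 28 weeks = 196 d
ΔV = Q × t = 2480 m³/d × 196 d = 4.861 × 10^5 m³
Δh = ΔV / (Sy × A) = 4.861 × 10^5 / (0.099 × 1.38 × 10^6) = 3.558 m

Δh ≈ 3.56 m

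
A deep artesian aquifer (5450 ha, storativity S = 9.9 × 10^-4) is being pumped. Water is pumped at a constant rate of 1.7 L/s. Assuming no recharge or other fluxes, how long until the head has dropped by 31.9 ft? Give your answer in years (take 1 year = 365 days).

A = 5450 ha = 5.45 × 10^7 m²
Δh = 31.9 ft = 9.723 m
ΔV = S × A × Δh = 9.9 × 10^-4 × 5.45 × 10^7 × 9.723 = 5.246 × 10^5 m³
Q = 1.7 L/s = 146.9 m³/d
t = ΔV / Q = 5.246 × 10^5 m³ / 146.9 m³/d = 3572 d
t = 3572 d ≈ 9.785 years

t ≈ 9.79 years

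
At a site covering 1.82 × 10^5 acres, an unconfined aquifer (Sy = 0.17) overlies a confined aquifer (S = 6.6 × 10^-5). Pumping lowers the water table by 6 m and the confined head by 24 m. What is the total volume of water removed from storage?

A = 1.82 × 10^5 acres = 7.365 × 10^8 m²
Unconfined: ΔV_u = Sy × A × Δh_u = 0.17 × 7.365 × 10^8 × 6 = 7.513 × 10^8 m³
Confined: ΔV_c = S × A × Δh_c = 6.6 × 10^-5 × 7.365 × 10^8 × 24 = 1.167 × 10^6 m³
Total ΔV = 7.513 × 10^8 + 1.167 × 10^6 = 7.524 × 10^8 m³

ΔV ≈ 7.52 × 10^8 m³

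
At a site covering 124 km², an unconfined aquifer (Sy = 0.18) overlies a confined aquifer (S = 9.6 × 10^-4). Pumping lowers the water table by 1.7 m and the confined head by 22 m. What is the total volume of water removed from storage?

ΔV ≈ 4.06 × 10^7 m³

A = 124 km² = 1.24 × 10^8 m²
Unconfined: ΔV_u = Sy × A × Δh_u = 0.18 × 1.24 × 10^8 × 1.7 = 3.794 × 10^7 m³
Confined: ΔV_c = S × A × Δh_c = 9.6 × 10^-4 × 1.24 × 10^8 × 22 = 2.619 × 10^6 m³
Total ΔV = 3.794 × 10^7 + 2.619 × 10^6 = 4.056 × 10^7 m³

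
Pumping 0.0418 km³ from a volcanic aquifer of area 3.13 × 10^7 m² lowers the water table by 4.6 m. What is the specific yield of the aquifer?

Sy ≈ 0.29

ΔV = 0.0418 km³ = 4.18 × 10^7 m³
Sy = ΔV / (A × Δh) = 4.18 × 10^7 m³ / (3.13 × 10^7 m² × 4.6 m) = 0.2903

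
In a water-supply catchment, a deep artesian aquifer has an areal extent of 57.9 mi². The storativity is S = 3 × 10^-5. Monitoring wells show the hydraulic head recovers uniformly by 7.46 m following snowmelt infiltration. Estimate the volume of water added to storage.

ΔV ≈ 33600 m³

A = 57.9 mi² = 1.5 × 10^8 m²
ΔV = S × A × Δh = 3 × 10^-5 × 1.5 × 10^8 m² × 7.46 m = 33560 m³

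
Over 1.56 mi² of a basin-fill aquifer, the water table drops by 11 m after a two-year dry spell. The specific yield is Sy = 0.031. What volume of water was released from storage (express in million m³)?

A = 1.56 mi² = 4.04 × 10^6 m²
ΔV = Sy × A × Δh = 0.031 × 4.04 × 10^6 m² × 11 m = 1.378 × 10^6 m³
ΔV = 1.378 × 10^6 m³ = 1.378 million m³

ΔV ≈ 1.38 million m³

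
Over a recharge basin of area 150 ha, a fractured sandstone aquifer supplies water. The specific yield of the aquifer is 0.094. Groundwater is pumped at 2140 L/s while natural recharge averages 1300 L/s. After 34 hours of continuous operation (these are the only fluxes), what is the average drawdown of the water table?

A = 150 ha = 1.5 × 10^6 m²
Net abstraction = 2140 − 1300 = 840 L/s
Q_net = 840 L/s = 72580 m³/d
t = 34 hours = 1.417 d
ΔV = Q × t = 72580 m³/d × 1.417 d = 1.028 × 10^5 m³
Δh = ΔV / (Sy × A) = 1.028 × 10^5 / (0.094 × 1.5 × 10^6) = 0.7292 m

Δh ≈ 0.729 m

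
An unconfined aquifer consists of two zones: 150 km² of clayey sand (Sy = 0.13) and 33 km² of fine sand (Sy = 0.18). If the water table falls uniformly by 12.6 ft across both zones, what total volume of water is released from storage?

ΔV ≈ 9.77 × 10^7 m³

A₁ = 150 km² = 1.5 × 10^8 m²; A₂ = 33 km² = 3.3 × 10^7 m²
Δh = 12.6 ft = 3.84 m
ΔV₁ = 0.13 × 1.5 × 10^8 × 3.84 = 7.489 × 10^7 m³
ΔV₂ = 0.18 × 3.3 × 10^7 × 3.84 = 2.281 × 10^7 m³
ΔV = ΔV₁ + ΔV₂ = 9.77 × 10^7 m³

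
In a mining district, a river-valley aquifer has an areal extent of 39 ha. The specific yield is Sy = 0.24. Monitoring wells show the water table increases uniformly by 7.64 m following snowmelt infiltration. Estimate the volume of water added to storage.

A = 39 ha = 3.9 × 10^5 m²
ΔV = Sy × A × Δh = 0.24 × 3.9 × 10^5 m² × 7.64 m = 7.151 × 10^5 m³

ΔV ≈ 7.15 × 10^5 m³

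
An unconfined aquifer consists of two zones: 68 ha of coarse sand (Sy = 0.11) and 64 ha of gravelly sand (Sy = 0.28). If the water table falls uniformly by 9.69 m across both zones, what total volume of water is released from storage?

ΔV ≈ 2.46 × 10^6 m³

A₁ = 68 ha = 6.8 × 10^5 m²; A₂ = 64 ha = 6.4 × 10^5 m²
ΔV₁ = 0.11 × 6.8 × 10^5 × 9.69 = 7.248 × 10^5 m³
ΔV₂ = 0.28 × 6.4 × 10^5 × 9.69 = 1.736 × 10^6 m³
ΔV = ΔV₁ + ΔV₂ = 2.461 × 10^6 m³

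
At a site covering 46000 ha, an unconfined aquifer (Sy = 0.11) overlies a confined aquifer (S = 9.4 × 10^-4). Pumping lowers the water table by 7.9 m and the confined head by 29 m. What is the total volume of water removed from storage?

A = 46000 ha = 4.6 × 10^8 m²
Unconfined: ΔV_u = Sy × A × Δh_u = 0.11 × 4.6 × 10^8 × 7.9 = 3.997 × 10^8 m³
Confined: ΔV_c = S × A × Δh_c = 9.4 × 10^-4 × 4.6 × 10^8 × 29 = 1.254 × 10^7 m³
Total ΔV = 3.997 × 10^8 + 1.254 × 10^7 = 4.123 × 10^8 m³

ΔV ≈ 4.12 × 10^8 m³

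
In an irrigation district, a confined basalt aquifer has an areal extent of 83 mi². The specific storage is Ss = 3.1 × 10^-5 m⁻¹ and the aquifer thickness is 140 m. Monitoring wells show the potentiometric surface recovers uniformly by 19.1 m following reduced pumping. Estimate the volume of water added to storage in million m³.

ΔV ≈ 17.8 million m³

S = Ss × b = 3.1 × 10^-5 m⁻¹ × 140 m = 4.34 × 10^-3
A = 83 mi² = 2.15 × 10^8 m²
ΔV = S × A × Δh = 0.00434 × 2.15 × 10^8 m² × 19.1 m = 1.782 × 10^7 m³
ΔV = 1.782 × 10^7 m³ = 17.82 million m³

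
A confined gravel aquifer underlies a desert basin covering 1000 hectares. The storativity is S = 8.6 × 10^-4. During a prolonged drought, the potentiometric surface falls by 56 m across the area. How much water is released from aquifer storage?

A = 1000 hectares = 1 × 10^7 m²
ΔV = S × A × Δh = 8.6 × 10^-4 × 1 × 10^7 m² × 56 m = 4.816 × 10^5 m³

ΔV ≈ 4.82 × 10^5 m³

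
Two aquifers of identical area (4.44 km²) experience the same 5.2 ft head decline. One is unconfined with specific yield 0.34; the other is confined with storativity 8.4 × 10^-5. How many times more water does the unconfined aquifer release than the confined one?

A = 4.44 km² = 4.44 × 10^6 m²
Δh = 5.2 ft = 1.585 m
Unconfined: ΔV_u = Sy × A × Δh = 0.34 × 4.44 × 10^6 × 1.585 = 2.393 × 10^6 m³
Confined: ΔV_c = S × A × Δh = 8.4 × 10^-5 × 4.44 × 10^6 × 1.585 = 591.1 m³
Ratio = ΔV_u / ΔV_c = Sy / S = 0.34 / 8.4 × 10^-5 = 4048

ΔV_u / ΔV_c ≈ 4050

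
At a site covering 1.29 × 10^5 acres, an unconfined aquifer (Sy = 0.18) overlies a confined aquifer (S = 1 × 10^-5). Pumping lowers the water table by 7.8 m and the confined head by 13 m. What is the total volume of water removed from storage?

A = 1.29 × 10^5 acres = 5.22 × 10^8 m²
Unconfined: ΔV_u = Sy × A × Δh_u = 0.18 × 5.22 × 10^8 × 7.8 = 7.33 × 10^8 m³
Confined: ΔV_c = S × A × Δh_c = 1 × 10^-5 × 5.22 × 10^8 × 13 = 67870 m³
Total ΔV = 7.33 × 10^8 + 67870 = 7.33 × 10^8 m³

ΔV ≈ 7.33 × 10^8 m³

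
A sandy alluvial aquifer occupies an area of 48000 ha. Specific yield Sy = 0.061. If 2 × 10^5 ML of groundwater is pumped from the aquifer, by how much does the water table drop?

A = 48000 ha = 4.8 × 10^8 m²
ΔV = 2 × 10^5 ML = 2 × 10^8 m³
Δh = ΔV / (Sy × A) = 2 × 10^8 m³ / (0.061 × 4.8 × 10^8 m²) = 6.831 m

Δh ≈ 6.83 m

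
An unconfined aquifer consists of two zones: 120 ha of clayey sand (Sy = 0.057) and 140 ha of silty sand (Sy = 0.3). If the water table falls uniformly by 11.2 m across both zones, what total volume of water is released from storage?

ΔV ≈ 5.47 × 10^6 m³

A₁ = 120 ha = 1.2 × 10^6 m²; A₂ = 140 ha = 1.4 × 10^6 m²
ΔV₁ = 0.057 × 1.2 × 10^6 × 11.2 = 7.661 × 10^5 m³
ΔV₂ = 0.3 × 1.4 × 10^6 × 11.2 = 4.704 × 10^6 m³
ΔV = ΔV₁ + ΔV₂ = 5.47 × 10^6 m³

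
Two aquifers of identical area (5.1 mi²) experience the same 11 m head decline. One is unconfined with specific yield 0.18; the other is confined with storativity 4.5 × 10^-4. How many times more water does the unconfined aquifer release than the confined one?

ΔV_u / ΔV_c ≈ 400

A = 5.1 mi² = 1.321 × 10^7 m²
Unconfined: ΔV_u = Sy × A × Δh = 0.18 × 1.321 × 10^7 × 11 = 2.615 × 10^7 m³
Confined: ΔV_c = S × A × Δh = 4.5 × 10^-4 × 1.321 × 10^7 × 11 = 65380 m³
Ratio = ΔV_u / ΔV_c = Sy / S = 0.18 / 4.5 × 10^-4 = 400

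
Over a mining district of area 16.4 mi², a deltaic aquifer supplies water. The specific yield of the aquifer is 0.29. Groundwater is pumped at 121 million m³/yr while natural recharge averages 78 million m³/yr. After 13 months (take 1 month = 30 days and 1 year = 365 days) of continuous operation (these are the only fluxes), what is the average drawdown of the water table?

Δh ≈ 3.73 m

A = 16.4 mi² = 4.248 × 10^7 m²
Net abstraction = 121 − 78 = 43 million m³/yr
Q_net = 43 million m³/yr = 1.178 × 10^5 m³/d
t = 13 months = 390 d
ΔV = Q × t = 1.178 × 10^5 m³/d × 390 d = 4.595 × 10^7 m³
Δh = ΔV / (Sy × A) = 4.595 × 10^7 / (0.29 × 4.248 × 10^7) = 3.73 m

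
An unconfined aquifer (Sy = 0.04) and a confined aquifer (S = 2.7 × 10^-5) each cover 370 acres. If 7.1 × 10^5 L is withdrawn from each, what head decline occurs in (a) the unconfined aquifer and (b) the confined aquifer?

A = 370 acres = 1.497 × 10^6 m²
ΔV = 7.1 × 10^5 L = 710 m³
Unconfined: Δh_u = ΔV/(Sy·A) = 710/(0.04 × 1.497 × 10^6) = 0.01185 m
Confined: Δh_c = ΔV/(S·A) = 710/(2.7 × 10^-5 × 1.497 × 10^6) = 17.56 m

Δh_u ≈ 0.0119 m; Δh_c ≈ 17.6 m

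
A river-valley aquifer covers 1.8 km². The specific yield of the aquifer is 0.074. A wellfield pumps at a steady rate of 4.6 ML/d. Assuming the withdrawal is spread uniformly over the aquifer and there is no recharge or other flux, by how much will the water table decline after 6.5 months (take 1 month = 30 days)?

Δh ≈ 6.73 m

A = 1.8 km² = 1.8 × 10^6 m²
Q = 4.6 ML/d = 4600 m³/d
t = 6.5 months = 195 d
ΔV = Q × t = 4600 m³/d × 195 d = 8.97 × 10^5 m³
Δh = ΔV / (Sy × A) = 8.97 × 10^5 / (0.074 × 1.8 × 10^6) = 6.734 m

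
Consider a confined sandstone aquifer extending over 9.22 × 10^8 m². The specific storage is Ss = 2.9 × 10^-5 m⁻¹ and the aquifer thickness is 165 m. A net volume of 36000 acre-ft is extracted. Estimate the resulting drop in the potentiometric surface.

Δh ≈ 10.1 m

S = Ss × b = 2.9 × 10^-5 m⁻¹ × 165 m = 4.785 × 10^-3
ΔV = 36000 acre-ft = 4.441 × 10^7 m³
Δh = ΔV / (S × A) = 4.441 × 10^7 m³ / (0.004785 × 9.22 × 10^8 m²) = 10.07 m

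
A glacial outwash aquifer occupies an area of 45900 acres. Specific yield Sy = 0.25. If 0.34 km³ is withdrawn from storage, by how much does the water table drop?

Δh ≈ 7.32 m

A = 45900 acres = 1.858 × 10^8 m²
ΔV = 0.34 km³ = 3.4 × 10^8 m³
Δh = ΔV / (Sy × A) = 3.4 × 10^8 m³ / (0.25 × 1.858 × 10^8 m²) = 7.322 m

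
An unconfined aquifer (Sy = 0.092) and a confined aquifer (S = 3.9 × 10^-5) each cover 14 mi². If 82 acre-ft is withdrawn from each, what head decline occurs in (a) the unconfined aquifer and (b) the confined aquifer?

A = 14 mi² = 3.626 × 10^7 m²
ΔV = 82 acre-ft = 1.011 × 10^5 m³
Unconfined: Δh_u = ΔV/(Sy·A) = 1.011 × 10^5/(0.092 × 3.626 × 10^7) = 0.03032 m
Confined: Δh_c = ΔV/(S·A) = 1.011 × 10^5/(3.9 × 10^-5 × 3.626 × 10^7) = 71.52 m

Δh_u ≈ 0.0303 m; Δh_c ≈ 71.5 m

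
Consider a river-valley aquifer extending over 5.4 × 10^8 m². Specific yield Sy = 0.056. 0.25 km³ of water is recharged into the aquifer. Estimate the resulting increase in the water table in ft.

ΔV = 0.25 km³ = 2.5 × 10^8 m³
Δh = ΔV / (Sy × A) = 2.5 × 10^8 m³ / (0.056 × 5.4 × 10^8 m²) = 8.267 m
Δh = 8.267 m = 27.12 ft

Δh ≈ 27.1 ft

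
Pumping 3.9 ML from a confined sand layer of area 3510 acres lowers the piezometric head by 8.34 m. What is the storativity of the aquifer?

S ≈ 3.3 × 10^-5

A = 3510 acres = 1.42 × 10^7 m²
ΔV = 3.9 ML = 3900 m³
S = ΔV / (A × Δh) = 3900 m³ / (1.42 × 10^7 m² × 8.34 m) = 3.292 × 10^-5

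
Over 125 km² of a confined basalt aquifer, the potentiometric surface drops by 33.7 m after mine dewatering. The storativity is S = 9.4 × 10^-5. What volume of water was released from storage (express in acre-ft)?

ΔV ≈ 321 acre-ft

A = 125 km² = 1.25 × 10^8 m²
ΔV = S × A × Δh = 9.4 × 10^-5 × 1.25 × 10^8 m² × 33.7 m = 3.96 × 10^5 m³
ΔV = 3.96 × 10^5 m³ = 321 acre-ft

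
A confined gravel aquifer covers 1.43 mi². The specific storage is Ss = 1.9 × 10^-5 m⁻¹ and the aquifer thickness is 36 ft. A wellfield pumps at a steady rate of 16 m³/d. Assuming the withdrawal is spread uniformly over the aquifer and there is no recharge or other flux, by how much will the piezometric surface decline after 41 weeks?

Δh ≈ 5.95 m

b = 36 ft = 10.97 m
S = Ss × b = 1.9 × 10^-5 m⁻¹ × 10.97 m = 2.085 × 10^-4
A = 1.43 mi² = 3.704 × 10^6 m²
t = 41 weeks = 287 d
ΔV = Q × t = 16 m³/d × 287 d = 4592 m³
Δh = ΔV / (S × A) = 4592 / (2.085 × 10^-4 × 3.704 × 10^6) = 5.947 m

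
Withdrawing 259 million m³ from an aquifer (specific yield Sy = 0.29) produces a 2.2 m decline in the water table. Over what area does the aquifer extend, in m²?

A ≈ 4.06 × 10^8 m²

ΔV = 259 million m³ = 2.59 × 10^8 m³
A = ΔV / (Sy × Δh) = 2.59 × 10^8 / (0.29 × 2.2) = 4.06 × 10^8 m²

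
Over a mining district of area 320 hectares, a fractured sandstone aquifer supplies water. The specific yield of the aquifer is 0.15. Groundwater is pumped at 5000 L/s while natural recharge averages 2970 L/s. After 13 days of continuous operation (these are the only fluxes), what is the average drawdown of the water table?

Δh ≈ 4.75 m

A = 320 hectares = 3.2 × 10^6 m²
Net abstraction = 5000 − 2970 = 2030 L/s
Q_net = 2030 L/s = 1.754 × 10^5 m³/d
ΔV = Q × t = 1.754 × 10^5 m³/d × 13 d = 2.28 × 10^6 m³
Δh = ΔV / (Sy × A) = 2.28 × 10^6 / (0.15 × 3.2 × 10^6) = 4.75 m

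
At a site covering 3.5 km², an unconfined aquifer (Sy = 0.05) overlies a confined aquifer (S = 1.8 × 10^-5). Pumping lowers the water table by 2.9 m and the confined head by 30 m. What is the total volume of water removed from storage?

A = 3.5 km² = 3.5 × 10^6 m²
Unconfined: ΔV_u = Sy × A × Δh_u = 0.05 × 3.5 × 10^6 × 2.9 = 5.075 × 10^5 m³
Confined: ΔV_c = S × A × Δh_c = 1.8 × 10^-5 × 3.5 × 10^6 × 30 = 1890 m³
Total ΔV = 5.075 × 10^5 + 1890 = 5.094 × 10^5 m³

ΔV ≈ 5.09 × 10^5 m³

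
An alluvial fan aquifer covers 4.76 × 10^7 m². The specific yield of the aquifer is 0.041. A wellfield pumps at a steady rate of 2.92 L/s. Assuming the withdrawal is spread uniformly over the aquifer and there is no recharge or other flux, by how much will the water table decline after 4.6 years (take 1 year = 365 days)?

Δh ≈ 0.217 m

Q = 2.92 L/s = 252.3 m³/d
t = 4.6 years = 1679 d
ΔV = Q × t = 252.3 m³/d × 1679 d = 4.236 × 10^5 m³
Δh = ΔV / (Sy × A) = 4.236 × 10^5 / (0.041 × 4.76 × 10^7) = 0.217 m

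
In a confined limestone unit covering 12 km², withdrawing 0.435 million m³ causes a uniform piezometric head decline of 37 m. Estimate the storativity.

S ≈ 9.8 × 10^-4

A = 12 km² = 1.2 × 10^7 m²
ΔV = 0.435 million m³ = 4.35 × 10^5 m³
S = ΔV / (A × Δh) = 4.35 × 10^5 m³ / (1.2 × 10^7 m² × 37 m) = 9.797 × 10^-4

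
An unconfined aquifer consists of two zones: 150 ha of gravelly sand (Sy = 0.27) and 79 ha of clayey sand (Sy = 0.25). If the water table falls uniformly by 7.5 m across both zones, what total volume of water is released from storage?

ΔV ≈ 4.52 × 10^6 m³

A₁ = 150 ha = 1.5 × 10^6 m²; A₂ = 79 ha = 7.9 × 10^5 m²
ΔV₁ = 0.27 × 1.5 × 10^6 × 7.5 = 3.038 × 10^6 m³
ΔV₂ = 0.25 × 7.9 × 10^5 × 7.5 = 1.481 × 10^6 m³
ΔV = ΔV₁ + ΔV₂ = 4.519 × 10^6 m³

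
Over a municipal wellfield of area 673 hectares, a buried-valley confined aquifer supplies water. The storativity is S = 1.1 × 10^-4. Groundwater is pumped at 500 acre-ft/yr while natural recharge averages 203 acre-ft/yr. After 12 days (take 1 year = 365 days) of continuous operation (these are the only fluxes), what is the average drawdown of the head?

Δh ≈ 16.3 m

A = 673 hectares = 6.73 × 10^6 m²
Net abstraction = 500 − 203 = 297 acre-ft/yr
Q_net = 297 acre-ft/yr = 1004 m³/d
ΔV = Q × t = 1004 m³/d × 12 d = 12040 m³
Δh = ΔV / (S × A) = 12040 / (1.1 × 10^-4 × 6.73 × 10^6) = 16.27 m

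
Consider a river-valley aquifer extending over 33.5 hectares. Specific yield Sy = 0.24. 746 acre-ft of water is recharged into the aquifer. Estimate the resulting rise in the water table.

A = 33.5 hectares = 3.35 × 10^5 m²
ΔV = 746 acre-ft = 9.202 × 10^5 m³
Δh = ΔV / (Sy × A) = 9.202 × 10^5 m³ / (0.24 × 3.35 × 10^5 m²) = 11.44 m

Δh ≈ 11.4 m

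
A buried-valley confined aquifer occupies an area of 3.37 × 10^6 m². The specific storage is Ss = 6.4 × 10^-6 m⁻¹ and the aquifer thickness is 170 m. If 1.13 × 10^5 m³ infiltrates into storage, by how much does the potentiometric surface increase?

Δh ≈ 30.8 m

S = Ss × b = 6.4 × 10^-6 m⁻¹ × 170 m = 1.088 × 10^-3
Δh = ΔV / (S × A) = 1.13 × 10^5 m³ / (0.001088 × 3.37 × 10^6 m²) = 30.82 m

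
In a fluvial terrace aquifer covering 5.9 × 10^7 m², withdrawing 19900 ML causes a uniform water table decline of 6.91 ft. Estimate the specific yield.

Sy ≈ 0.16

Δh = 6.91 ft = 2.106 m
ΔV = 19900 ML = 1.99 × 10^7 m³
Sy = ΔV / (A × Δh) = 1.99 × 10^7 m³ / (5.9 × 10^7 m² × 2.106 m) = 0.1601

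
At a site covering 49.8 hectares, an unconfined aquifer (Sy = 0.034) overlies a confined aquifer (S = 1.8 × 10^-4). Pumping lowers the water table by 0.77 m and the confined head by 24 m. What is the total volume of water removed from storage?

A = 49.8 hectares = 4.98 × 10^5 m²
Unconfined: ΔV_u = Sy × A × Δh_u = 0.034 × 4.98 × 10^5 × 0.77 = 13040 m³
Confined: ΔV_c = S × A × Δh_c = 1.8 × 10^-4 × 4.98 × 10^5 × 24 = 2151 m³
Total ΔV = 13040 + 2151 = 15190 m³

ΔV ≈ 15200 m³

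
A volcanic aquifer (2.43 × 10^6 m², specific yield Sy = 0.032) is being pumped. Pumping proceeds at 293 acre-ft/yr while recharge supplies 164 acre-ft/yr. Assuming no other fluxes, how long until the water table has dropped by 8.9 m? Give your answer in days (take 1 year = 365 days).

t ≈ 1590 days

ΔV = Sy × A × Δh = 0.032 × 2.43 × 10^6 × 8.9 = 6.921 × 10^5 m³
Net withdrawal = 293 − 164 = 129 acre-ft/yr = 435.9 m³/d
t = ΔV / Q = 6.921 × 10^5 m³ / 435.9 m³/d = 1588 d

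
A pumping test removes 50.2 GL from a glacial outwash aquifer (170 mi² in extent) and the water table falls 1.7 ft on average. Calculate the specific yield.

A = 170 mi² = 4.403 × 10^8 m²
Δh = 1.7 ft = 0.5182 m
ΔV = 50.2 GL = 5.02 × 10^7 m³
Sy = ΔV / (A × Δh) = 5.02 × 10^7 m³ / (4.403 × 10^8 m² × 0.5182 m) = 0.22

Sy ≈ 0.22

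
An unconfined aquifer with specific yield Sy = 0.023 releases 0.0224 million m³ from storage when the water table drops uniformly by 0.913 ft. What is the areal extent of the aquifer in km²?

A ≈ 3.5 km²

Δh = 0.913 ft = 0.2783 m
ΔV = 0.0224 million m³ = 22400 m³
A = ΔV / (Sy × Δh) = 22400 / (0.023 × 0.2783) = 3.5 × 10^6 m²
A = 3.5 × 10^6 m² = 3.5 km²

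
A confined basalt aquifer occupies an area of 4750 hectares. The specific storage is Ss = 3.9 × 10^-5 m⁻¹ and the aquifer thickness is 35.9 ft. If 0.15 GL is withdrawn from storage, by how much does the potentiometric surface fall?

Δh ≈ 7.4 m

b = 35.9 ft = 10.94 m
S = Ss × b = 3.9 × 10^-5 m⁻¹ × 10.94 m = 4.268 × 10^-4
A = 4750 hectares = 4.75 × 10^7 m²
ΔV = 0.15 GL = 1.5 × 10^5 m³
Δh = ΔV / (S × A) = 1.5 × 10^5 m³ / (4.268 × 10^-4 × 4.75 × 10^7 m²) = 7.4 m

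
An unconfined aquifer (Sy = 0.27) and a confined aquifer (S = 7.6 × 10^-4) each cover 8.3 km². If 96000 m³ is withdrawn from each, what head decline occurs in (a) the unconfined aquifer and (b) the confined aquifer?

Δh_u ≈ 0.0428 m; Δh_c ≈ 15.2 m

A = 8.3 km² = 8.3 × 10^6 m²
Unconfined: Δh_u = ΔV/(Sy·A) = 96000/(0.27 × 8.3 × 10^6) = 0.04284 m
Confined: Δh_c = ΔV/(S·A) = 96000/(7.6 × 10^-4 × 8.3 × 10^6) = 15.22 m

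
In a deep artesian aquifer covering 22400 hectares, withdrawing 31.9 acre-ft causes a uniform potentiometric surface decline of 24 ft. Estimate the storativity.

S ≈ 2.4 × 10^-5

A = 22400 hectares = 2.24 × 10^8 m²
Δh = 24 ft = 7.315 m
ΔV = 31.9 acre-ft = 39350 m³
S = ΔV / (A × Δh) = 39350 m³ / (2.24 × 10^8 m² × 7.315 m) = 2.401 × 10^-5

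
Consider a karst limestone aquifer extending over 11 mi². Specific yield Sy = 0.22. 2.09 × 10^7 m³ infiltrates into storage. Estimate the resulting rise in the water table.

Δh ≈ 3.33 m

A = 11 mi² = 2.849 × 10^7 m²
Δh = ΔV / (Sy × A) = 2.09 × 10^7 m³ / (0.22 × 2.849 × 10^7 m²) = 3.335 m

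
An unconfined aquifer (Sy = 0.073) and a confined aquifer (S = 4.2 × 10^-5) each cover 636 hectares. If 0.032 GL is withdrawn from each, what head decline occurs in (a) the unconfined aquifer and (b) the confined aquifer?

A = 636 hectares = 6.36 × 10^6 m²
ΔV = 0.032 GL = 32000 m³
Unconfined: Δh_u = ΔV/(Sy·A) = 32000/(0.073 × 6.36 × 10^6) = 0.06892 m
Confined: Δh_c = ΔV/(S·A) = 32000/(4.2 × 10^-5 × 6.36 × 10^6) = 119.8 m

Δh_u ≈ 0.0689 m; Δh_c ≈ 120 m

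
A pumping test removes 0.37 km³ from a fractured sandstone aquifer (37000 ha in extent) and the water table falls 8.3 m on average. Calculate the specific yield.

Sy ≈ 0.12

A = 37000 ha = 3.7 × 10^8 m²
ΔV = 0.37 km³ = 3.7 × 10^8 m³
Sy = ΔV / (A × Δh) = 3.7 × 10^8 m³ / (3.7 × 10^8 m² × 8.3 m) = 0.1205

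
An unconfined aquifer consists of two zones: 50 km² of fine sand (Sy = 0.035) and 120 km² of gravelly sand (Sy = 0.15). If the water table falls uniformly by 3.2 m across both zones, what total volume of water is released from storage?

ΔV ≈ 6.32 × 10^7 m³

A₁ = 50 km² = 5 × 10^7 m²; A₂ = 120 km² = 1.2 × 10^8 m²
ΔV₁ = 0.035 × 5 × 10^7 × 3.2 = 5.6 × 10^6 m³
ΔV₂ = 0.15 × 1.2 × 10^8 × 3.2 = 5.76 × 10^7 m³
ΔV = ΔV₁ + ΔV₂ = 6.32 × 10^7 m³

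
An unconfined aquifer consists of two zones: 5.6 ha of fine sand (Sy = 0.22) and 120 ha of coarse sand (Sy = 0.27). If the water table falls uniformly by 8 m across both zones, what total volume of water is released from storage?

A₁ = 5.6 ha = 56000 m²; A₂ = 120 ha = 1.2 × 10^6 m²
ΔV₁ = 0.22 × 56000 × 8 = 98560 m³
ΔV₂ = 0.27 × 1.2 × 10^6 × 8 = 2.592 × 10^6 m³
ΔV = ΔV₁ + ΔV₂ = 2.691 × 10^6 m³

ΔV ≈ 2.69 × 10^6 m³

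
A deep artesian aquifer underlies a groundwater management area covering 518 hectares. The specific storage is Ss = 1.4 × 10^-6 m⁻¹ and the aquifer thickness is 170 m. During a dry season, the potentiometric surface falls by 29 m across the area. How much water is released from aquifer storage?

S = Ss × b = 1.4 × 10^-6 m⁻¹ × 170 m = 2.38 × 10^-4
A = 518 hectares = 5.18 × 10^6 m²
ΔV = S × A × Δh = 2.38 × 10^-4 × 5.18 × 10^6 m² × 29 m = 35750 m³

ΔV ≈ 35800 m³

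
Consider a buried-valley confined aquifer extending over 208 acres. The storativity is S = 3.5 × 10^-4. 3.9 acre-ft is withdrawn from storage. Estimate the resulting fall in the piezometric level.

Δh ≈ 16.3 m

A = 208 acres = 8.417 × 10^5 m²
ΔV = 3.9 acre-ft = 4811 m³
Δh = ΔV / (S × A) = 4811 m³ / (3.5 × 10^-4 × 8.417 × 10^5 m²) = 16.33 m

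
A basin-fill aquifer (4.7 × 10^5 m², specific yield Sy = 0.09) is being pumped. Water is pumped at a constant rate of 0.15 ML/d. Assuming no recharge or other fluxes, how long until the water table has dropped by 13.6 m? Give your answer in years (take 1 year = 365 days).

t ≈ 10.5 years

ΔV = Sy × A × Δh = 0.09 × 4.7 × 10^5 × 13.6 = 5.753 × 10^5 m³
Q = 0.15 ML/d = 150 m³/d
t = ΔV / Q = 5.753 × 10^5 m³ / 150 m³/d = 3835 d
t = 3835 d ≈ 10.51 years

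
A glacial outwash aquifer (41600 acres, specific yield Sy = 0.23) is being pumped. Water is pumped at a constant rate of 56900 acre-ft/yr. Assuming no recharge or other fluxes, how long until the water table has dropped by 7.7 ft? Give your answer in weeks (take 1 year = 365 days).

t ≈ 67.5 weeks

A = 41600 acres = 1.683 × 10^8 m²
Δh = 7.7 ft = 2.347 m
ΔV = Sy × A × Δh = 0.23 × 1.683 × 10^8 × 2.347 = 9.088 × 10^7 m³
Q = 56900 acre-ft/yr = 1.923 × 10^5 m³/d
t = ΔV / Q = 9.088 × 10^7 m³ / 1.923 × 10^5 m³/d = 472.6 d
t = 472.6 d ≈ 67.51 weeks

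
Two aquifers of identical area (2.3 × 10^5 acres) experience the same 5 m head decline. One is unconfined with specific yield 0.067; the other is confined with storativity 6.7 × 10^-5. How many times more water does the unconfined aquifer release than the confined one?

A = 2.3 × 10^5 acres = 9.308 × 10^8 m²
Unconfined: ΔV_u = Sy × A × Δh = 0.067 × 9.308 × 10^8 × 5 = 3.118 × 10^8 m³
Confined: ΔV_c = S × A × Δh = 6.7 × 10^-5 × 9.308 × 10^8 × 5 = 3.118 × 10^5 m³
Ratio = ΔV_u / ΔV_c = Sy / S = 0.067 / 6.7 × 10^-5 = 1000

ΔV_u / ΔV_c ≈ 1000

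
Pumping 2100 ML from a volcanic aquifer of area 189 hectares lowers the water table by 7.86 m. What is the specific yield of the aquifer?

A = 189 hectares = 1.89 × 10^6 m²
ΔV = 2100 ML = 2.1 × 10^6 m³
Sy = ΔV / (A × Δh) = 2.1 × 10^6 m³ / (1.89 × 10^6 m² × 7.86 m) = 0.1414

Sy ≈ 0.14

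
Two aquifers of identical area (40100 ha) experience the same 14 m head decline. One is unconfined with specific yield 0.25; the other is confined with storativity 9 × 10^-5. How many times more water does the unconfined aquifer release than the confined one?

A = 40100 ha = 4.01 × 10^8 m²
Unconfined: ΔV_u = Sy × A × Δh = 0.25 × 4.01 × 10^8 × 14 = 1.403 × 10^9 m³
Confined: ΔV_c = S × A × Δh = 9 × 10^-5 × 4.01 × 10^8 × 14 = 5.053 × 10^5 m³
Ratio = ΔV_u / ΔV_c = Sy / S = 0.25 / 9 × 10^-5 = 2778

ΔV_u / ΔV_c ≈ 2780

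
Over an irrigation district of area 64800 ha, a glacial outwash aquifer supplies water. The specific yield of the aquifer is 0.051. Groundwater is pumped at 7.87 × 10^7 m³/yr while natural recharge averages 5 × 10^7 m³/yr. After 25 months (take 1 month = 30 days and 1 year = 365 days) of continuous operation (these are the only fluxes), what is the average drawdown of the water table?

Δh ≈ 1.78 m

A = 64800 ha = 6.48 × 10^8 m²
Net abstraction = 7.87 × 10^7 − 5 × 10^7 = 2.87 × 10^7 m³/yr
Q_net = 2.87 × 10^7 m³/yr = 78630 m³/d
t = 25 months = 750 d
ΔV = Q × t = 78630 m³/d × 750 d = 5.897 × 10^7 m³
Δh = ΔV / (Sy × A) = 5.897 × 10^7 / (0.051 × 6.48 × 10^8) = 1.784 m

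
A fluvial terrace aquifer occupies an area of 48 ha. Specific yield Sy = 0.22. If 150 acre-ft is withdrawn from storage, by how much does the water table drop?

Δh ≈ 1.75 m

A = 48 ha = 4.8 × 10^5 m²
ΔV = 150 acre-ft = 1.85 × 10^5 m³
Δh = ΔV / (Sy × A) = 1.85 × 10^5 m³ / (0.22 × 4.8 × 10^5 m²) = 1.752 m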